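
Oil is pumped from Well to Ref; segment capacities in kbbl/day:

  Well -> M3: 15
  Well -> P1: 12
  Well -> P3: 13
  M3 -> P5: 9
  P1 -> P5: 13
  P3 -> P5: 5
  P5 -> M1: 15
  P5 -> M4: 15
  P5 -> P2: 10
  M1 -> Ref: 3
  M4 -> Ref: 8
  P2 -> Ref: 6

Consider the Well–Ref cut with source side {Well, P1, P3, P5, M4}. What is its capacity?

48

Edges leaving {Well, P1, P3, P5, M4}: Well→M3 (15), P5→M1 (15), P5→P2 (10), M4→Ref (8).
Cut capacity = 15 + 15 + 10 + 8 = 48.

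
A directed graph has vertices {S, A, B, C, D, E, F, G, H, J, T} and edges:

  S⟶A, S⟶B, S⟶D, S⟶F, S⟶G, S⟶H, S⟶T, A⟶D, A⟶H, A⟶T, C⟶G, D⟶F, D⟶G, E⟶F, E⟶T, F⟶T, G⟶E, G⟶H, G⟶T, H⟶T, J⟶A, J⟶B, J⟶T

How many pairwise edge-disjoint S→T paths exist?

6

Assign every edge capacity 1; by Menger, the answer equals the max flow.
Path S→T (+1); total 1.
Path S→A→T (+1); total 2.
Path S→F→T (+1); total 3.
Path S→G→T (+1); total 4.
Path S→H→T (+1); total 5.
Path S→D→G→E→T (+1); total 6.
No residual S→T path; max flow = 6.
Certifying cut of size 6: {S→A, S→D, S→F, S→G, S→H, S→T}.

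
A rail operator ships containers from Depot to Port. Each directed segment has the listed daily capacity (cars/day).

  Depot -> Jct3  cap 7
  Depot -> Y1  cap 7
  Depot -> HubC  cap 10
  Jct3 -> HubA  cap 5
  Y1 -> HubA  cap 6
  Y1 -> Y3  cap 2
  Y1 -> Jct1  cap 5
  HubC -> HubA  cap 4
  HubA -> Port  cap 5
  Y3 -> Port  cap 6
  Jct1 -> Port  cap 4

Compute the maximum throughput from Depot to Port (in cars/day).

11

Augment Depot→Jct3→HubA→Port: bottleneck 5, flow now 5.
Augment Depot→Y1→Y3→Port: bottleneck 2, flow now 7.
Augment Depot→Y1→Jct1→Port: bottleneck 4, flow now 11.
No augmenting path remains; maximum flow = 11.
In the residual graph, reachable from Depot: {Depot, Jct3, Y1, HubC, HubA, Jct1}.
Min-cut edges: Y1→Y3 (2), HubA→Port (5), Jct1→Port (4); capacity 2 + 5 + 4 = 11.
This cut is saturated, so no flow can exceed 11.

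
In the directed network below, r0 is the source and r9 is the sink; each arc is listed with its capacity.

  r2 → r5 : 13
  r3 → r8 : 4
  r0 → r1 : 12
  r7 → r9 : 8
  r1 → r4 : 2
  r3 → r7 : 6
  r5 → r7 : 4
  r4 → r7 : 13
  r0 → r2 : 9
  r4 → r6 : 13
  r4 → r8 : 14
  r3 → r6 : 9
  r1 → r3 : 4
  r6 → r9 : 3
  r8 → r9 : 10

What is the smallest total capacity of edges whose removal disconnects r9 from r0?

Augment r0→r1→r3→r6→r9: bottleneck 3, flow now 3.
Augment r0→r1→r3→r7→r9: bottleneck 1, flow now 4.
Augment r0→r1→r4→r7→r9: bottleneck 2, flow now 6.
Augment r0→r2→r5→r7→r9: bottleneck 4, flow now 10.
No augmenting path remains; maximum flow = 10.
By max-flow min-cut, the minimum cut capacity equals the max flow.
In the residual graph, reachable from r0: {r0, r1, r2, r5}.
Min-cut edges: r1→r3 (4), r1→r4 (2), r5→r7 (4); capacity 4 + 2 + 4 = 10.

10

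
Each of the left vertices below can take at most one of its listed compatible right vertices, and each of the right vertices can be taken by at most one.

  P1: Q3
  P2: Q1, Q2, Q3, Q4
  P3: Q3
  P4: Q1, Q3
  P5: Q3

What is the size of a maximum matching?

Unit-capacity flow: source→left, listed edges, right→sink; max matching = max flow.
Augmenting path P1→Q3 (+1); matched 1.
Augmenting path P2→Q1 (+1); matched 2.
Augmenting path P4→Q1→P2→Q2 (+1); matched 3.
No augmenting path remains; maximum matching = 3.
König certificate: {P2, P4, Q3} is a vertex cover of size 3 (every listed pair touches it), so no matching can be larger.

3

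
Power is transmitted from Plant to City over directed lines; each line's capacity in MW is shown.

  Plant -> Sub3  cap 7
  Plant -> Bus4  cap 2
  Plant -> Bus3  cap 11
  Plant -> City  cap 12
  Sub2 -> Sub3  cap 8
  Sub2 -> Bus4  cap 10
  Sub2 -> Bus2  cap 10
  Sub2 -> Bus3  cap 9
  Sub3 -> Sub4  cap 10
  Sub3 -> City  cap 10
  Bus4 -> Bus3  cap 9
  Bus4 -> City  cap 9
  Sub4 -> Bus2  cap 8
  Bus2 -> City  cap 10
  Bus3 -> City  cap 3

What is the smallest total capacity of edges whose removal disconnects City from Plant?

24

Augment Plant→City: bottleneck 12, flow now 12.
Augment Plant→Sub3→City: bottleneck 7, flow now 19.
Augment Plant→Bus4→City: bottleneck 2, flow now 21.
Augment Plant→Bus3→City: bottleneck 3, flow now 24.
No augmenting path remains; maximum flow = 24.
By max-flow min-cut, the minimum cut capacity equals the max flow.
In the residual graph, reachable from Plant: {Plant, Bus3}.
Min-cut edges: Plant→Sub3 (7), Plant→Bus4 (2), Plant→City (12), Bus3→City (3); capacity 7 + 2 + 12 + 3 = 24.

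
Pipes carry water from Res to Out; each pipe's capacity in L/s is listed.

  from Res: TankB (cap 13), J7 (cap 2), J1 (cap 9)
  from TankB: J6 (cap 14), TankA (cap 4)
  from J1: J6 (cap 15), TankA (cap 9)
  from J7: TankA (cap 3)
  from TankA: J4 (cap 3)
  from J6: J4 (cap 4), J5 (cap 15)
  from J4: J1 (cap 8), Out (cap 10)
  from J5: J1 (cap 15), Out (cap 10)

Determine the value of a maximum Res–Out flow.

Augment Res→TankB→TankA→J4→Out: bottleneck 3, flow now 3.
Augment Res→TankB→J6→J4→Out: bottleneck 4, flow now 7.
Augment Res→TankB→J6→J5→Out: bottleneck 6, flow now 13.
Augment Res→J1→J6→J5→Out: bottleneck 4, flow now 17.
No augmenting path remains; maximum flow = 17.
In the residual graph, reachable from Res: {Res, TankB, J1, J7, TankA, J6, J5}.
Min-cut edges: TankA→J4 (3), J6→J4 (4), J5→Out (10); capacity 3 + 4 + 10 = 17.
This cut is saturated, so no flow can exceed 17.

17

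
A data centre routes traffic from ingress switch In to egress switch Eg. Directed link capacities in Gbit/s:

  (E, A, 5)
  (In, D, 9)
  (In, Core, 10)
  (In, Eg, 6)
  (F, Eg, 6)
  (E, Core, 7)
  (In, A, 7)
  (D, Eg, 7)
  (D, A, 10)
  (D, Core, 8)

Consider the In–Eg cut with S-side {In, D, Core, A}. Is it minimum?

Yes — it is a minimum cut (capacity 13).

Given cut capacity: 6 + 7 = 13.
Augment In→Eg: bottleneck 6, flow now 6.
Augment In→D→Eg: bottleneck 7, flow now 13.
No augmenting path remains; maximum flow = 13.
Cut capacity 13 equals the max flow, so it is a minimum cut.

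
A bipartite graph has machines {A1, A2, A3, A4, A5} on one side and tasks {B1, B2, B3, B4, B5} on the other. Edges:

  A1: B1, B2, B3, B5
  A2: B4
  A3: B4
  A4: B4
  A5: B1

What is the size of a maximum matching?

Unit-capacity flow: source→left, listed edges, right→sink; max matching = max flow.
Augmenting path A1→B1 (+1); matched 1.
Augmenting path A2→B4 (+1); matched 2.
Augmenting path A5→B1→A1→B2 (+1); matched 3.
No augmenting path remains; maximum matching = 3.
König certificate: {A1, A5, B4} is a vertex cover of size 3 (every listed pair touches it), so no matching can be larger.

3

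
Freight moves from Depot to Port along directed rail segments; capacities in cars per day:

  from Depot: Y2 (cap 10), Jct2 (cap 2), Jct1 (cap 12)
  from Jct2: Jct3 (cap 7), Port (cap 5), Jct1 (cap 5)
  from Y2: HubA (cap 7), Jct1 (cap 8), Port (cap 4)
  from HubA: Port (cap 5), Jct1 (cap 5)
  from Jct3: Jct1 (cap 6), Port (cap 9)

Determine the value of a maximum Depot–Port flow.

Augment Depot→Jct2→Port: bottleneck 2, flow now 2.
Augment Depot→Y2→Port: bottleneck 4, flow now 6.
Augment Depot→Y2→HubA→Port: bottleneck 5, flow now 11.
No augmenting path remains; maximum flow = 11.
In the residual graph, reachable from Depot: {Depot, Y2, HubA, Jct1}.
Min-cut edges: Depot→Jct2 (2), Y2→Port (4), HubA→Port (5); capacity 2 + 4 + 5 = 11.
This cut is saturated, so no flow can exceed 11.

11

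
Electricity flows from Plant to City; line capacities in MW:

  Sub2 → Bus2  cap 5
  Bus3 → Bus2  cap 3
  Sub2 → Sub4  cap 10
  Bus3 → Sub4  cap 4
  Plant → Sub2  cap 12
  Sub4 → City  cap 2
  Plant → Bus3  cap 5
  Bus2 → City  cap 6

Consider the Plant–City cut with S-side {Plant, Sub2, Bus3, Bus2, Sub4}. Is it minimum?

Yes — it is a minimum cut (capacity 8).

Given cut capacity: 6 + 2 = 8.
Augment Plant→Sub2→Bus2→City: bottleneck 5, flow now 5.
Augment Plant→Sub2→Sub4→City: bottleneck 2, flow now 7.
Augment Plant→Bus3→Bus2→City: bottleneck 1, flow now 8.
No augmenting path remains; maximum flow = 8.
Cut capacity 8 equals the max flow, so it is a minimum cut.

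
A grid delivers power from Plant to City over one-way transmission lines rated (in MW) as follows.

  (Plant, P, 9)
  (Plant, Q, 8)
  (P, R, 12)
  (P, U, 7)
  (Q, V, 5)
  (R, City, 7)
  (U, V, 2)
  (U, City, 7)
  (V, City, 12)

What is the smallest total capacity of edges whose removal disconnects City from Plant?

14

Augment Plant→P→R→City: bottleneck 7, flow now 7.
Augment Plant→P→U→City: bottleneck 2, flow now 9.
Augment Plant→Q→V→City: bottleneck 5, flow now 14.
No augmenting path remains; maximum flow = 14.
By max-flow min-cut, the minimum cut capacity equals the max flow.
In the residual graph, reachable from Plant: {Plant, Q}.
Min-cut edges: Plant→P (9), Q→V (5); capacity 9 + 5 = 14.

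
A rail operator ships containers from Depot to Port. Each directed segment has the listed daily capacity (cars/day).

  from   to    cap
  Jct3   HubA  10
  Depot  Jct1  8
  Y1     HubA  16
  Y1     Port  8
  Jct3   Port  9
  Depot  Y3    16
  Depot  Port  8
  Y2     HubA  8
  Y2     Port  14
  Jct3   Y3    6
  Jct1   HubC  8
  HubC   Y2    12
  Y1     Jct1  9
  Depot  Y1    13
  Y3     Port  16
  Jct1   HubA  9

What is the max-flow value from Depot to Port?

40

Augment Depot→Port: bottleneck 8, flow now 8.
Augment Depot→Y1→Port: bottleneck 8, flow now 16.
Augment Depot→Y3→Port: bottleneck 16, flow now 32.
Augment Depot→Jct1→HubC→Y2→Port: bottleneck 8, flow now 40.
No augmenting path remains; maximum flow = 40.
In the residual graph, reachable from Depot: {Depot, Y1, Jct1, HubA}.
Min-cut edges: Depot→Y3 (16), Depot→Port (8), Y1→Port (8), Jct1→HubC (8); capacity 16 + 8 + 8 + 8 = 40.
This cut is saturated, so no flow can exceed 40.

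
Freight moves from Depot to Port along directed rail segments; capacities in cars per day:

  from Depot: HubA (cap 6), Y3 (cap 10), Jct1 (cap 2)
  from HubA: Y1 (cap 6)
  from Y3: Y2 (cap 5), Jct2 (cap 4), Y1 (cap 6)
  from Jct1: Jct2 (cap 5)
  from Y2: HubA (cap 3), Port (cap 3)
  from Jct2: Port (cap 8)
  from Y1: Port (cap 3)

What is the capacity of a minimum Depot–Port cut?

12

Augment Depot→HubA→Y1→Port: bottleneck 3, flow now 3.
Augment Depot→Y3→Y2→Port: bottleneck 3, flow now 6.
Augment Depot→Y3→Jct2→Port: bottleneck 4, flow now 10.
Augment Depot→Jct1→Jct2→Port: bottleneck 2, flow now 12.
No augmenting path remains; maximum flow = 12.
By max-flow min-cut, the minimum cut capacity equals the max flow.
In the residual graph, reachable from Depot: {Depot, HubA, Y3, Y2, Y1}.
Min-cut edges: Depot→Jct1 (2), Y3→Jct2 (4), Y2→Port (3), Y1→Port (3); capacity 2 + 4 + 3 + 3 = 12.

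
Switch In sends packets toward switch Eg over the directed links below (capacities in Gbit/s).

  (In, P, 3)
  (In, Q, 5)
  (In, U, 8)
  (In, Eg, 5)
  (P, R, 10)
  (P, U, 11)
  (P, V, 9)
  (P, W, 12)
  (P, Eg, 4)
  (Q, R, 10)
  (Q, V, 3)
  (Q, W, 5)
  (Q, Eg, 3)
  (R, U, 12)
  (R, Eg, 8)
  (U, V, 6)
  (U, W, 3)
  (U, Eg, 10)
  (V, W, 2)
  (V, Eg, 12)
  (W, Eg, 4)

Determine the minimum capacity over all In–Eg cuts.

21

Augment In→Eg: bottleneck 5, flow now 5.
Augment In→P→Eg: bottleneck 3, flow now 8.
Augment In→Q→Eg: bottleneck 3, flow now 11.
Augment In→U→Eg: bottleneck 8, flow now 19.
Augment In→Q→R→Eg: bottleneck 2, flow now 21.
No augmenting path remains; maximum flow = 21.
By max-flow min-cut, the minimum cut capacity equals the max flow.
In the residual graph, reachable from In: {In}.
Min-cut edges: In→P (3), In→Q (5), In→U (8), In→Eg (5); capacity 3 + 5 + 8 + 5 = 21.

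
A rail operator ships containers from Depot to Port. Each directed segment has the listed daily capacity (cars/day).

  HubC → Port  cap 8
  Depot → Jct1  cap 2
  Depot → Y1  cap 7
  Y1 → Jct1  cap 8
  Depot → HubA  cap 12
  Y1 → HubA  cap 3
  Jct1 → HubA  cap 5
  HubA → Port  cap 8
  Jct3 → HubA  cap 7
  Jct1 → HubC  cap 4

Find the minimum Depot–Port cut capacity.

Augment Depot→HubA→Port: bottleneck 8, flow now 8.
Augment Depot→Jct1→HubC→Port: bottleneck 2, flow now 10.
Augment Depot→Y1→Jct1→HubC→Port: bottleneck 2, flow now 12.
No augmenting path remains; maximum flow = 12.
By max-flow min-cut, the minimum cut capacity equals the max flow.
In the residual graph, reachable from Depot: {Depot, Y1, Jct1, HubA}.
Min-cut edges: Jct1→HubC (4), HubA→Port (8); capacity 4 + 8 = 12.

12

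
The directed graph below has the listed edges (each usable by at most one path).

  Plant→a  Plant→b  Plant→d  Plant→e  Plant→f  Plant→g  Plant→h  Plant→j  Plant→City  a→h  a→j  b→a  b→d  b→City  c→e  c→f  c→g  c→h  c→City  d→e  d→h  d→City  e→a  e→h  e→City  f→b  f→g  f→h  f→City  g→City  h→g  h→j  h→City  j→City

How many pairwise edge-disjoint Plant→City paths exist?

Assign every edge capacity 1; by Menger, the answer equals the max flow.
Path Plant→City (+1); total 1.
Path Plant→b→City (+1); total 2.
Path Plant→d→City (+1); total 3.
Path Plant→e→City (+1); total 4.
Path Plant→f→City (+1); total 5.
Path Plant→g→City (+1); total 6.
Path Plant→h→City (+1); total 7.
Path Plant→j→City (+1); total 8.
No residual Plant→City path; max flow = 8.
Certifying cut of size 8: {Plant→City, Plant→b, Plant→d, Plant→e, Plant→f, g→City, h→City, j→City}.

8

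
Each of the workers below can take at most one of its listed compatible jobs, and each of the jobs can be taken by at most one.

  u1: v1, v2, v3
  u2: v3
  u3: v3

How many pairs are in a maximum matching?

Unit-capacity flow: source→left, listed edges, right→sink; max matching = max flow.
Augmenting path u1→v1 (+1); matched 1.
Augmenting path u2→v3 (+1); matched 2.
No augmenting path remains; maximum matching = 2.
König certificate: {u1, v3} is a vertex cover of size 2 (every listed pair touches it), so no matching can be larger.

2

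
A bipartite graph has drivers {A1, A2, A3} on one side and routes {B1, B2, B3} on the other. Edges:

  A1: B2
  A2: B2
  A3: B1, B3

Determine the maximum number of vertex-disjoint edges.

2

Unit-capacity flow: source→left, listed edges, right→sink; max matching = max flow.
Augmenting path A1→B2 (+1); matched 1.
Augmenting path A3→B1 (+1); matched 2.
No augmenting path remains; maximum matching = 2.
König certificate: {A3, B2} is a vertex cover of size 2 (every listed pair touches it), so no matching can be larger.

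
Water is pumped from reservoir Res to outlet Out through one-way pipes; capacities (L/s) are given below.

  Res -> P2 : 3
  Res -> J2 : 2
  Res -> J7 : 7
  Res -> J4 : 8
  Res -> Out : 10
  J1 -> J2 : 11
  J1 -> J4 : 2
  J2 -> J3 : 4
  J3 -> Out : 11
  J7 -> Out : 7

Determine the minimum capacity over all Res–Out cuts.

19

Augment Res→Out: bottleneck 10, flow now 10.
Augment Res→J7→Out: bottleneck 7, flow now 17.
Augment Res→J2→J3→Out: bottleneck 2, flow now 19.
No augmenting path remains; maximum flow = 19.
By max-flow min-cut, the minimum cut capacity equals the max flow.
In the residual graph, reachable from Res: {Res, P2, J4}.
Min-cut edges: Res→J2 (2), Res→J7 (7), Res→Out (10); capacity 2 + 7 + 10 = 19.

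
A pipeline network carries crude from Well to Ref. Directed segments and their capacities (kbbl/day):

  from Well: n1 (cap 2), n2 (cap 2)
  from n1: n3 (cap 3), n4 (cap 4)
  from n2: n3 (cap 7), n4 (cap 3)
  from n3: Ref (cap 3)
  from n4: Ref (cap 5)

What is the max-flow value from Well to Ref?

4

Augment Well→n1→n3→Ref: bottleneck 2, flow now 2.
Augment Well→n2→n3→Ref: bottleneck 1, flow now 3.
Augment Well→n2→n4→Ref: bottleneck 1, flow now 4.
No augmenting path remains; maximum flow = 4.
In the residual graph, reachable from Well: {Well}.
Min-cut edges: Well→n1 (2), Well→n2 (2); capacity 2 + 2 = 4.
This cut is saturated, so no flow can exceed 4.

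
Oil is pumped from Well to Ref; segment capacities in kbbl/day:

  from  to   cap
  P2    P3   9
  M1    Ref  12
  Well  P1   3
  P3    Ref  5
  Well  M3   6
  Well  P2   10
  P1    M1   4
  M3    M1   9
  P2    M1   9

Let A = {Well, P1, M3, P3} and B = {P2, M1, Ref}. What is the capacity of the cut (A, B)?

Edges leaving {Well, P1, M3, P3}: Well→P2 (10), P1→M1 (4), M3→M1 (9), P3→Ref (5).
Cut capacity = 10 + 4 + 9 + 5 = 28.

28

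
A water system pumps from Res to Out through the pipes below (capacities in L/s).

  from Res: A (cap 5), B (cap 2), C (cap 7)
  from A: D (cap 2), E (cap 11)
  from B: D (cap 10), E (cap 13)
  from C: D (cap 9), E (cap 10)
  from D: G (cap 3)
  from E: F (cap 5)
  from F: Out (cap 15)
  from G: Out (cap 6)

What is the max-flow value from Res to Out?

8

Augment Res→A→D→G→Out: bottleneck 2, flow now 2.
Augment Res→A→E→F→Out: bottleneck 3, flow now 5.
Augment Res→B→D→G→Out: bottleneck 1, flow now 6.
Augment Res→B→E→F→Out: bottleneck 1, flow now 7.
Augment Res→C→E→F→Out: bottleneck 1, flow now 8.
No augmenting path remains; maximum flow = 8.
In the residual graph, reachable from Res: {Res, A, B, C, D, E}.
Min-cut edges: D→G (3), E→F (5); capacity 3 + 5 = 8.
This cut is saturated, so no flow can exceed 8.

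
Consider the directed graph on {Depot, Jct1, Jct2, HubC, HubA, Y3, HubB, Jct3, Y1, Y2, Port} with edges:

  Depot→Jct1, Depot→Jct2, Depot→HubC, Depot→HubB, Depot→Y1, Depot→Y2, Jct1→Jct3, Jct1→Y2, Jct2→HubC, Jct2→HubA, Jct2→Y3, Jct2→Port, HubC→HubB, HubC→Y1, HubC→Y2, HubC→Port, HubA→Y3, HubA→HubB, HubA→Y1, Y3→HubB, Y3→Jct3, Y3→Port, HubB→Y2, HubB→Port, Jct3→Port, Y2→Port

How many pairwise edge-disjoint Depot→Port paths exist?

Assign every edge capacity 1; by Menger, the answer equals the max flow.
Path Depot→Jct2→Port (+1); total 1.
Path Depot→HubC→Port (+1); total 2.
Path Depot→HubB→Port (+1); total 3.
Path Depot→Y2→Port (+1); total 4.
Path Depot→Jct1→Jct3→Port (+1); total 5.
No residual Depot→Port path; max flow = 5.
Certifying cut of size 5: {Depot→HubB, Depot→HubC, Depot→Jct1, Depot→Jct2, Depot→Y2}.

5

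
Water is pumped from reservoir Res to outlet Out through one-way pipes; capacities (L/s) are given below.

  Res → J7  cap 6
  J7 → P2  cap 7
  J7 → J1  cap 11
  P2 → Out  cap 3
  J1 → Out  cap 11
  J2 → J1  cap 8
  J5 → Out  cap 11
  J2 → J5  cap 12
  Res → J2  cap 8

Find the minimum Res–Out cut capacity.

Augment Res→J2→J1→Out: bottleneck 8, flow now 8.
Augment Res→J7→J1→Out: bottleneck 3, flow now 11.
Augment Res→J7→P2→Out: bottleneck 3, flow now 14.
No augmenting path remains; maximum flow = 14.
By max-flow min-cut, the minimum cut capacity equals the max flow.
In the residual graph, reachable from Res: {Res}.
Min-cut edges: Res→J2 (8), Res→J7 (6); capacity 8 + 6 = 14.

14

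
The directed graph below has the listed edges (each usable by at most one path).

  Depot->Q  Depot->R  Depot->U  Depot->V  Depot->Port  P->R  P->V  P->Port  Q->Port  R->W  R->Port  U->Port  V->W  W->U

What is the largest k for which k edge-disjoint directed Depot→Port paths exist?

Assign every edge capacity 1; by Menger, the answer equals the max flow.
Path Depot→Port (+1); total 1.
Path Depot→Q→Port (+1); total 2.
Path Depot→R→Port (+1); total 3.
Path Depot→U→Port (+1); total 4.
No residual Depot→Port path; max flow = 4.
Certifying cut of size 4: {Depot→Port, Depot→Q, Depot→R, U→Port}.

4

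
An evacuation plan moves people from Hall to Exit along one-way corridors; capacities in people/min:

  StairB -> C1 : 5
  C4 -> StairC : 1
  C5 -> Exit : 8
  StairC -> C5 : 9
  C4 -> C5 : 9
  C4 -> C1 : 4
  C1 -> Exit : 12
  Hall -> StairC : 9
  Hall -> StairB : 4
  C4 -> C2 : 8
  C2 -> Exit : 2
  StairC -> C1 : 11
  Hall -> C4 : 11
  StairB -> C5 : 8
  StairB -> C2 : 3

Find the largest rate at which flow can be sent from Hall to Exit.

Augment Hall→StairB→C2→Exit: bottleneck 2, flow now 2.
Augment Hall→StairB→C1→Exit: bottleneck 2, flow now 4.
Augment Hall→C4→C1→Exit: bottleneck 4, flow now 8.
Augment Hall→C4→C5→Exit: bottleneck 7, flow now 15.
Augment Hall→StairC→C1→Exit: bottleneck 6, flow now 21.
Augment Hall→StairC→C5→Exit: bottleneck 1, flow now 22.
No augmenting path remains; maximum flow = 22.
In the residual graph, reachable from Hall: {Hall, StairB, C4, StairC, C2, C1, C5}.
Min-cut edges: C2→Exit (2), C1→Exit (12), C5→Exit (8); capacity 2 + 12 + 8 = 22.
This cut is saturated, so no flow can exceed 22.

22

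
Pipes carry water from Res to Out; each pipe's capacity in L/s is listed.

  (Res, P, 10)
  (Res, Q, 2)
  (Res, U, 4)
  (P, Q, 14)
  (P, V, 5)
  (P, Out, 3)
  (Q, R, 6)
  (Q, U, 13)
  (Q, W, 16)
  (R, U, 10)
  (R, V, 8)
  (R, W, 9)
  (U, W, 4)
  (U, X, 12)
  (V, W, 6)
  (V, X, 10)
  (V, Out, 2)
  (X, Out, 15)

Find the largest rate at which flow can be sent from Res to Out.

16

Augment Res→P→Out: bottleneck 3, flow now 3.
Augment Res→P→V→Out: bottleneck 2, flow now 5.
Augment Res→U→X→Out: bottleneck 4, flow now 9.
Augment Res→P→V→X→Out: bottleneck 3, flow now 12.
Augment Res→Q→U→X→Out: bottleneck 2, flow now 14.
Augment Res→P→Q→U→X→Out: bottleneck 2, flow now 16.
No augmenting path remains; maximum flow = 16.
In the residual graph, reachable from Res: {Res}.
Min-cut edges: Res→P (10), Res→Q (2), Res→U (4); capacity 10 + 2 + 4 = 16.
This cut is saturated, so no flow can exceed 16.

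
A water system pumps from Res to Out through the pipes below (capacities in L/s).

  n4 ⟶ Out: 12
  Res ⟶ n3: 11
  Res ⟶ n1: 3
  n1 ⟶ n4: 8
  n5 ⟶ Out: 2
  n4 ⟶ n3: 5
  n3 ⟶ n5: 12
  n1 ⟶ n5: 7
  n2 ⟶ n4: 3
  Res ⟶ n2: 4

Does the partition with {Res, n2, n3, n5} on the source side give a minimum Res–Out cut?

Given cut capacity: 3 + 3 + 2 = 8.
Augment Res→n1→n4→Out: bottleneck 3, flow now 3.
Augment Res→n2→n4→Out: bottleneck 3, flow now 6.
Augment Res→n3→n5→Out: bottleneck 2, flow now 8.
No augmenting path remains; maximum flow = 8.
Cut capacity 8 equals the max flow, so it is a minimum cut.

Yes — it is a minimum cut (capacity 8).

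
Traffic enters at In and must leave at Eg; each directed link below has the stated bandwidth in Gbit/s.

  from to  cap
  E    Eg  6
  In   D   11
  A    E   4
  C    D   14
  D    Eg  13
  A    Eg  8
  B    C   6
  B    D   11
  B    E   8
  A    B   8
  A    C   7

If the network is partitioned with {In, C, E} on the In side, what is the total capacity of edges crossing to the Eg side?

Edges leaving {In, C, E}: In→D (11), C→D (14), E→Eg (6).
Cut capacity = 11 + 14 + 6 = 31.

31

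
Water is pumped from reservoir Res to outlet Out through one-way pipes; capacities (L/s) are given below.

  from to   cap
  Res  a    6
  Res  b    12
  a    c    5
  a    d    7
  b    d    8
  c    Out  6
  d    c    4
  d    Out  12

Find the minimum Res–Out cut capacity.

Augment Res→a→c→Out: bottleneck 5, flow now 5.
Augment Res→a→d→Out: bottleneck 1, flow now 6.
Augment Res→b→d→Out: bottleneck 8, flow now 14.
No augmenting path remains; maximum flow = 14.
By max-flow min-cut, the minimum cut capacity equals the max flow.
In the residual graph, reachable from Res: {Res, b}.
Min-cut edges: Res→a (6), b→d (8); capacity 6 + 8 = 14.

14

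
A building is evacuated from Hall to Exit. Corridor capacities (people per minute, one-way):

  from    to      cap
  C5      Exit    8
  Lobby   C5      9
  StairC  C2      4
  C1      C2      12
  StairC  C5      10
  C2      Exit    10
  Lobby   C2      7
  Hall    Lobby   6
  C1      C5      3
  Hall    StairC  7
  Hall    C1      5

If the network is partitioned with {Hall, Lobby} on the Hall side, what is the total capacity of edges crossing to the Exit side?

Edges leaving {Hall, Lobby}: Hall→C1 (5), Hall→StairC (7), Lobby→C2 (7), Lobby→C5 (9).
Cut capacity = 5 + 7 + 7 + 9 = 28.

28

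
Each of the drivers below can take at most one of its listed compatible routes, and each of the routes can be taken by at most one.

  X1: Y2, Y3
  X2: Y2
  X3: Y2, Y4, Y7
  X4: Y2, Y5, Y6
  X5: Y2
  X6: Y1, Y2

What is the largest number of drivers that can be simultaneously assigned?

Unit-capacity flow: source→left, listed edges, right→sink; max matching = max flow.
Augmenting path X1→Y2 (+1); matched 1.
Augmenting path X3→Y4 (+1); matched 2.
Augmenting path X4→Y5 (+1); matched 3.
Augmenting path X6→Y1 (+1); matched 4.
Augmenting path X2→Y2→X1→Y3 (+1); matched 5.
No augmenting path remains; maximum matching = 5.
König certificate: {X1, X3, X4, X6, Y2} is a vertex cover of size 5 (every listed pair touches it), so no matching can be larger.

5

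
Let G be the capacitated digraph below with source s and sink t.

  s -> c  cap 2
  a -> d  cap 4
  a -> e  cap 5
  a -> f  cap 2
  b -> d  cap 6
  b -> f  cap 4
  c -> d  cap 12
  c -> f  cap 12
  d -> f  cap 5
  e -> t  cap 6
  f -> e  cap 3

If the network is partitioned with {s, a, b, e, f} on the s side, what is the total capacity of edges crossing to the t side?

18

Edges leaving {s, a, b, e, f}: s→c (2), a→d (4), b→d (6), e→t (6).
Cut capacity = 2 + 4 + 6 + 6 = 18.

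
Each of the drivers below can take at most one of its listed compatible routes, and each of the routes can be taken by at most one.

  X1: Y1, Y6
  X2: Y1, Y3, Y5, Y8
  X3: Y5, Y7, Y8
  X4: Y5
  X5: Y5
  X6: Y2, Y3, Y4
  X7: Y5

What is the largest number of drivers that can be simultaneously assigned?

Unit-capacity flow: source→left, listed edges, right→sink; max matching = max flow.
Augmenting path X1→Y1 (+1); matched 1.
Augmenting path X2→Y3 (+1); matched 2.
Augmenting path X3→Y5 (+1); matched 3.
Augmenting path X6→Y2 (+1); matched 4.
Augmenting path X4→Y5→X3→Y7 (+1); matched 5.
No augmenting path remains; maximum matching = 5.
König certificate: {X1, X2, X3, X6, Y5} is a vertex cover of size 5 (every listed pair touches it), so no matching can be larger.

5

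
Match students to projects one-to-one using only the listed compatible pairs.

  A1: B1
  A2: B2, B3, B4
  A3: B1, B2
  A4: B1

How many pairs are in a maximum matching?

Unit-capacity flow: source→left, listed edges, right→sink; max matching = max flow.
Augmenting path A1→B1 (+1); matched 1.
Augmenting path A2→B2 (+1); matched 2.
Augmenting path A3→B2→A2→B3 (+1); matched 3.
No augmenting path remains; maximum matching = 3.
König certificate: {A2, A3, B1} is a vertex cover of size 3 (every listed pair touches it), so no matching can be larger.

3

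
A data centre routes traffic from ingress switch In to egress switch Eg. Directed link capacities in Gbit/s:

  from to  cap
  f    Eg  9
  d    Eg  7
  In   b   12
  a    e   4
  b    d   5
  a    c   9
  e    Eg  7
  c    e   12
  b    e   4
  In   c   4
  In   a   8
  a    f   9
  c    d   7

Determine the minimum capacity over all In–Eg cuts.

Augment In→a→e→Eg: bottleneck 4, flow now 4.
Augment In→a→f→Eg: bottleneck 4, flow now 8.
Augment In→b→d→Eg: bottleneck 5, flow now 13.
Augment In→b→e→Eg: bottleneck 3, flow now 16.
Augment In→c→d→Eg: bottleneck 2, flow now 18.
Augment In→b→e→a→f→Eg: bottleneck 1, flow now 19. (uses reverse residual edge)
Augment In→c→e→a→f→Eg: bottleneck 2, flow now 21. (uses reverse residual edge)
No augmenting path remains; maximum flow = 21.
By max-flow min-cut, the minimum cut capacity equals the max flow.
In the residual graph, reachable from In: {In, b}.
Min-cut edges: In→a (8), In→c (4), b→d (5), b→e (4); capacity 8 + 4 + 5 + 4 = 21.

21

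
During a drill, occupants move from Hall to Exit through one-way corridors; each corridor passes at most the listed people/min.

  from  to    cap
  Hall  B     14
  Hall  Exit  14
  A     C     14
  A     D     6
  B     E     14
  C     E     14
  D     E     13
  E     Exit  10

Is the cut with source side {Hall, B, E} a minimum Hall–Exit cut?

Yes — it is a minimum cut (capacity 24).

Given cut capacity: 14 + 10 = 24.
Augment Hall→Exit: bottleneck 14, flow now 14.
Augment Hall→B→E→Exit: bottleneck 10, flow now 24.
No augmenting path remains; maximum flow = 24.
Cut capacity 24 equals the max flow, so it is a minimum cut.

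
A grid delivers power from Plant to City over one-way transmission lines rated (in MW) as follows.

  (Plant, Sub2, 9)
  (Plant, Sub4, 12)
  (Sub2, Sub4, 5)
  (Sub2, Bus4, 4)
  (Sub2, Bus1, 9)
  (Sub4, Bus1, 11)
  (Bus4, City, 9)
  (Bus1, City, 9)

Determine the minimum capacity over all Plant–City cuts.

Augment Plant→Sub2→Bus4→City: bottleneck 4, flow now 4.
Augment Plant→Sub2→Bus1→City: bottleneck 5, flow now 9.
Augment Plant→Sub4→Bus1→City: bottleneck 4, flow now 13.
No augmenting path remains; maximum flow = 13.
By max-flow min-cut, the minimum cut capacity equals the max flow.
In the residual graph, reachable from Plant: {Plant, Sub2, Sub4, Bus1}.
Min-cut edges: Sub2→Bus4 (4), Bus1→City (9); capacity 4 + 9 = 13.

13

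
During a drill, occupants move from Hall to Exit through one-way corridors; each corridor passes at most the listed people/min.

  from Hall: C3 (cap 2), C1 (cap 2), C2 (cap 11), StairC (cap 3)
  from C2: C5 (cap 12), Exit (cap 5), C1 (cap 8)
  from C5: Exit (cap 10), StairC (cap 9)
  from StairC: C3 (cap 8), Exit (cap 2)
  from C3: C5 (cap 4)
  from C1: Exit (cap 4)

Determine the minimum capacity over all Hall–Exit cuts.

Augment Hall→C2→Exit: bottleneck 5, flow now 5.
Augment Hall→StairC→Exit: bottleneck 2, flow now 7.
Augment Hall→C1→Exit: bottleneck 2, flow now 9.
Augment Hall→C2→C5→Exit: bottleneck 6, flow now 15.
Augment Hall→C3→C5→Exit: bottleneck 2, flow now 17.
Augment Hall→StairC→C3→C5→Exit: bottleneck 1, flow now 18.
No augmenting path remains; maximum flow = 18.
By max-flow min-cut, the minimum cut capacity equals the max flow.
In the residual graph, reachable from Hall: {Hall}.
Min-cut edges: Hall→C2 (11), Hall→StairC (3), Hall→C3 (2), Hall→C1 (2); capacity 11 + 3 + 2 + 2 = 18.

18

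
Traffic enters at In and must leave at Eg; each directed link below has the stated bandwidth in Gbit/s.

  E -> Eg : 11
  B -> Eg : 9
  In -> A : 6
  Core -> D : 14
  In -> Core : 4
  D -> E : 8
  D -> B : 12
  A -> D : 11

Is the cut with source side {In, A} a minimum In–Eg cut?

Given cut capacity: 4 + 11 = 15.
Augment In→A→D→B→Eg: bottleneck 6, flow now 6.
Augment In→Core→D→B→Eg: bottleneck 3, flow now 9.
Augment In→Core→D→E→Eg: bottleneck 1, flow now 10.
No augmenting path remains; maximum flow = 10.
In the residual graph, reachable from In: {In}.
Min-cut edges: In→A (6), In→Core (4); capacity 6 + 4 = 10.
Cut capacity 15 exceeds the max flow 10, so it is not minimum.

No — its capacity is 15, but the minimum cut has capacity 10.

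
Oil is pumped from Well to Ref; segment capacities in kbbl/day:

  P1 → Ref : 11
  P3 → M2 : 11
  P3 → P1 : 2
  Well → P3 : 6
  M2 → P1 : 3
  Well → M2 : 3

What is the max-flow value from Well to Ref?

5

Augment Well→P3→P1→Ref: bottleneck 2, flow now 2.
Augment Well→M2→P1→Ref: bottleneck 3, flow now 5.
No augmenting path remains; maximum flow = 5.
In the residual graph, reachable from Well: {Well, P3, M2}.
Min-cut edges: P3→P1 (2), M2→P1 (3); capacity 2 + 3 = 5.
This cut is saturated, so no flow can exceed 5.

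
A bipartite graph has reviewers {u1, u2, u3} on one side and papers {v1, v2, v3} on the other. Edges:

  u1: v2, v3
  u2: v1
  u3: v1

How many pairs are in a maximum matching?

Unit-capacity flow: source→left, listed edges, right→sink; max matching = max flow.
Augmenting path u1→v2 (+1); matched 1.
Augmenting path u2→v1 (+1); matched 2.
No augmenting path remains; maximum matching = 2.
König certificate: {u1, v1} is a vertex cover of size 2 (every listed pair touches it), so no matching can be larger.

2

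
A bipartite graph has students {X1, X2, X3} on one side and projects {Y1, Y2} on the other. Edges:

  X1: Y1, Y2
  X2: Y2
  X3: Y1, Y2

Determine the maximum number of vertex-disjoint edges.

Unit-capacity flow: source→left, listed edges, right→sink; max matching = max flow.
Augmenting path X1→Y1 (+1); matched 1.
Augmenting path X2→Y2 (+1); matched 2.
No augmenting path remains; maximum matching = 2.
König certificate: {Y1, Y2} is a vertex cover of size 2 (every listed pair touches it), so no matching can be larger.

2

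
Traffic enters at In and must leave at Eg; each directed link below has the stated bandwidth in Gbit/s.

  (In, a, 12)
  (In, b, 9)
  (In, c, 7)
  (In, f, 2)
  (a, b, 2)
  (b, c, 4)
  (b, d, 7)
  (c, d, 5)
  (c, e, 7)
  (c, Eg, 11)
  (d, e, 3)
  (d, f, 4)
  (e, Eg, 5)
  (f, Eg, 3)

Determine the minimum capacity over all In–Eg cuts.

17

Augment In→c→Eg: bottleneck 7, flow now 7.
Augment In→f→Eg: bottleneck 2, flow now 9.
Augment In→b→c→Eg: bottleneck 4, flow now 13.
Augment In→b→d→e→Eg: bottleneck 3, flow now 16.
Augment In→b→d→f→Eg: bottleneck 1, flow now 17.
No augmenting path remains; maximum flow = 17.
By max-flow min-cut, the minimum cut capacity equals the max flow.
In the residual graph, reachable from In: {In, a, b, d, f}.
Min-cut edges: In→c (7), b→c (4), d→e (3), f→Eg (3); capacity 7 + 4 + 3 + 3 = 17.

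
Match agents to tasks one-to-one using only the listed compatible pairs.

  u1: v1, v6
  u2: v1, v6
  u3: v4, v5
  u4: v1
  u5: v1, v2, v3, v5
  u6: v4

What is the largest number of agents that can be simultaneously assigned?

Unit-capacity flow: source→left, listed edges, right→sink; max matching = max flow.
Augmenting path u1→v1 (+1); matched 1.
Augmenting path u2→v6 (+1); matched 2.
Augmenting path u3→v4 (+1); matched 3.
Augmenting path u5→v2 (+1); matched 4.
Augmenting path u6→v4→u3→v5 (+1); matched 5.
No augmenting path remains; maximum matching = 5.
König certificate: {u3, u5, u6, v1, v6} is a vertex cover of size 5 (every listed pair touches it), so no matching can be larger.

5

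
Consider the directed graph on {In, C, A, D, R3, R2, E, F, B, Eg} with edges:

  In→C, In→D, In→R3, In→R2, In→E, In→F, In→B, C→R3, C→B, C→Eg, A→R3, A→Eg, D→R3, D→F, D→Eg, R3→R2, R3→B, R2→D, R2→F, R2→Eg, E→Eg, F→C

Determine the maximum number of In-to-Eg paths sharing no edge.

Assign every edge capacity 1; by Menger, the answer equals the max flow.
Path In→C→Eg (+1); total 1.
Path In→D→Eg (+1); total 2.
Path In→R2→Eg (+1); total 3.
Path In→E→Eg (+1); total 4.
No residual In→Eg path; max flow = 4.
Certifying cut of size 4: {C→Eg, D→Eg, In→E, R2→Eg}.

4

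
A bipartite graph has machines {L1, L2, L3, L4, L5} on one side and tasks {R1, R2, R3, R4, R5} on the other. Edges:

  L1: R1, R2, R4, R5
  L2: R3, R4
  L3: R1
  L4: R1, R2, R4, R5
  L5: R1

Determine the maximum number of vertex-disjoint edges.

4

Unit-capacity flow: source→left, listed edges, right→sink; max matching = max flow.
Augmenting path L1→R1 (+1); matched 1.
Augmenting path L2→R3 (+1); matched 2.
Augmenting path L4→R2 (+1); matched 3.
Augmenting path L3→R1→L1→R4 (+1); matched 4.
No augmenting path remains; maximum matching = 4.
König certificate: {L1, L2, L4, R1} is a vertex cover of size 4 (every listed pair touches it), so no matching can be larger.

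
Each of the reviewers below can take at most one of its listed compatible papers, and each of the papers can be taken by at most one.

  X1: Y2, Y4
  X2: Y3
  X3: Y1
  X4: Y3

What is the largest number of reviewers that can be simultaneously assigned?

Unit-capacity flow: source→left, listed edges, right→sink; max matching = max flow.
Augmenting path X1→Y2 (+1); matched 1.
Augmenting path X2→Y3 (+1); matched 2.
Augmenting path X3→Y1 (+1); matched 3.
No augmenting path remains; maximum matching = 3.
König certificate: {X1, X3, Y3} is a vertex cover of size 3 (every listed pair touches it), so no matching can be larger.

3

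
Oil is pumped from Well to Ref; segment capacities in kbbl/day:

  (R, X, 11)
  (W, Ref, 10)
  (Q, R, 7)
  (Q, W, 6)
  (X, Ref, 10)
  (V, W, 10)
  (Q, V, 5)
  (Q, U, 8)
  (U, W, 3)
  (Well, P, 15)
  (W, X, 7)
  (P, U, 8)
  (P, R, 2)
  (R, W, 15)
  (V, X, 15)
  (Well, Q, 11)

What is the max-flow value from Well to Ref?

16

Augment Well→Q→W→Ref: bottleneck 6, flow now 6.
Augment Well→P→R→W→Ref: bottleneck 2, flow now 8.
Augment Well→P→U→W→Ref: bottleneck 2, flow now 10.
Augment Well→Q→R→X→Ref: bottleneck 5, flow now 15.
Augment Well→P→U→W→X→Ref: bottleneck 1, flow now 16.
No augmenting path remains; maximum flow = 16.
In the residual graph, reachable from Well: {Well, P, U}.
Min-cut edges: Well→Q (11), P→R (2), U→W (3); capacity 11 + 2 + 3 = 16.
This cut is saturated, so no flow can exceed 16.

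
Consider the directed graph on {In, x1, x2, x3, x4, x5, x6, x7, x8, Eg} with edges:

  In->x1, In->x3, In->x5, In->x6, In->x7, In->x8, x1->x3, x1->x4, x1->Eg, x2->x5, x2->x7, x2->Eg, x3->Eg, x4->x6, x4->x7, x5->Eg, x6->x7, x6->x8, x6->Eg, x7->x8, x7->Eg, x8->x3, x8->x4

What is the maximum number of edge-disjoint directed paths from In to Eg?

Assign every edge capacity 1; by Menger, the answer equals the max flow.
Path In→x1→Eg (+1); total 1.
Path In→x3→Eg (+1); total 2.
Path In→x5→Eg (+1); total 3.
Path In→x6→Eg (+1); total 4.
Path In→x7→Eg (+1); total 5.
No residual In→Eg path; max flow = 5.
Certifying cut of size 5: {In→x1, In→x5, x3→Eg, x6→Eg, x7→Eg}.

5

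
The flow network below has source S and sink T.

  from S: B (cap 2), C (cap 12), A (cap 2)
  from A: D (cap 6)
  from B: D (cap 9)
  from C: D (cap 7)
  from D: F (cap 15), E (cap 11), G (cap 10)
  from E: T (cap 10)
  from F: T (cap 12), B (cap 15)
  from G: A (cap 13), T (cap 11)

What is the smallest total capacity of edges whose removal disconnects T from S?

Augment S→A→D→E→T: bottleneck 2, flow now 2.
Augment S→B→D→E→T: bottleneck 2, flow now 4.
Augment S→C→D→E→T: bottleneck 6, flow now 10.
Augment S→C→D→F→T: bottleneck 1, flow now 11.
No augmenting path remains; maximum flow = 11.
By max-flow min-cut, the minimum cut capacity equals the max flow.
In the residual graph, reachable from S: {S, C}.
Min-cut edges: S→A (2), S→B (2), C→D (7); capacity 2 + 2 + 7 = 11.

11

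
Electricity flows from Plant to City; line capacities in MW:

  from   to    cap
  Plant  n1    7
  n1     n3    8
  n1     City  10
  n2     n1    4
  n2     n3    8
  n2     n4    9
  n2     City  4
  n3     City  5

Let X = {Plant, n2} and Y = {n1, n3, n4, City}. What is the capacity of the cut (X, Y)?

Edges leaving {Plant, n2}: Plant→n1 (7), n2→n1 (4), n2→n3 (8), n2→n4 (9), n2→City (4).
Cut capacity = 7 + 4 + 8 + 9 + 4 = 32.

32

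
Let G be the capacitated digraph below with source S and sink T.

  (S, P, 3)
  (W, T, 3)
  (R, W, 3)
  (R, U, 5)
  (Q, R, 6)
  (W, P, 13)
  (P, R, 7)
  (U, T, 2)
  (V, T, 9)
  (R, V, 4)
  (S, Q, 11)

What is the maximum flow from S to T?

9

Augment S→P→R→U→T: bottleneck 2, flow now 2.
Augment S→P→R→V→T: bottleneck 1, flow now 3.
Augment S→Q→R→V→T: bottleneck 3, flow now 6.
Augment S→Q→R→W→T: bottleneck 3, flow now 9.
No augmenting path remains; maximum flow = 9.
In the residual graph, reachable from S: {S, Q}.
Min-cut edges: S→P (3), Q→R (6); capacity 3 + 6 = 9.
This cut is saturated, so no flow can exceed 9.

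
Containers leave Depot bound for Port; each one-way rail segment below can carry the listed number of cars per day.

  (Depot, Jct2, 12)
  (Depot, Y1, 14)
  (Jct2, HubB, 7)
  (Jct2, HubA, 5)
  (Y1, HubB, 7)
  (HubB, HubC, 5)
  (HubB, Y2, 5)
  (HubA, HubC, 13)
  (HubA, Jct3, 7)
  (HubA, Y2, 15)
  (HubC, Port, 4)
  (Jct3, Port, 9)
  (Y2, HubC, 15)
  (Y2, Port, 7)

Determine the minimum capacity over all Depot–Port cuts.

Augment Depot→Jct2→HubB→HubC→Port: bottleneck 4, flow now 4.
Augment Depot→Jct2→HubB→Y2→Port: bottleneck 3, flow now 7.
Augment Depot→Jct2→HubA→Jct3→Port: bottleneck 5, flow now 12.
Augment Depot→Y1→HubB→Y2→Port: bottleneck 2, flow now 14.
No augmenting path remains; maximum flow = 14.
By max-flow min-cut, the minimum cut capacity equals the max flow.
In the residual graph, reachable from Depot: {Depot, Jct2, Y1, HubB, HubC}.
Min-cut edges: Jct2→HubA (5), HubB→Y2 (5), HubC→Port (4); capacity 5 + 5 + 4 = 14.

14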